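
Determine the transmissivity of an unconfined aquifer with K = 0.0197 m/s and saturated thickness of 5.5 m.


Transmissivity is defined as T = K * h.
T = 0.0197 * 5.5
  = 0.1083 m^2/s.

0.1083


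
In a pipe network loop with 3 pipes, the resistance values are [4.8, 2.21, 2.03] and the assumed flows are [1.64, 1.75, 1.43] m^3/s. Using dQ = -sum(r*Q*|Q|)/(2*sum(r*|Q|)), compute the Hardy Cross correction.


Numerator terms (r*Q*|Q|): 4.8*1.64*|1.64| = 12.9101; 2.21*1.75*|1.75| = 6.7681; 2.03*1.43*|1.43| = 4.1511.
Sum of numerator = 23.8294.
Denominator terms (r*|Q|): 4.8*|1.64| = 7.872; 2.21*|1.75| = 3.8675; 2.03*|1.43| = 2.9029.
2 * sum of denominator = 2 * 14.6424 = 29.2848.
dQ = -23.8294 / 29.2848 = -0.8137 m^3/s.

-0.8137


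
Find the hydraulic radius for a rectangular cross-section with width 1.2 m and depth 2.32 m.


For a rectangular section:
Flow area A = b * y = 1.2 * 2.32 = 2.78 m^2.
Wetted perimeter P = b + 2y = 1.2 + 2*2.32 = 5.84 m.
Hydraulic radius R = A/P = 2.78 / 5.84 = 0.4767 m.

0.4767


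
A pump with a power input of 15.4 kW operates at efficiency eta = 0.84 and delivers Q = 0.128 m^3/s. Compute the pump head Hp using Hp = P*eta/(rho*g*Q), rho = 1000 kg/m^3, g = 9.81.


Pump head formula: Hp = P * eta / (rho * g * Q).
Numerator: P * eta = 15.4 * 1000 * 0.84 = 12936.0 W.
Denominator: rho * g * Q = 1000 * 9.81 * 0.128 = 1255.68.
Hp = 12936.0 / 1255.68 = 10.3 m.

10.3


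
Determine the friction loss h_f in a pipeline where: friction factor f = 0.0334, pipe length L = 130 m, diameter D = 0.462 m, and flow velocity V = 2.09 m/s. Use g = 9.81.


Darcy-Weisbach equation: h_f = f * (L/D) * V^2/(2g).
f * L/D = 0.0334 * 130/0.462 = 9.3983.
V^2/(2g) = 2.09^2 / (2*9.81) = 4.3681 / 19.62 = 0.2226 m.
h_f = 9.3983 * 0.2226 = 2.092 m.

2.092


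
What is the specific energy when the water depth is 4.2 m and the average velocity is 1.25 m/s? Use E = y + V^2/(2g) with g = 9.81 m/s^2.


Specific energy E = y + V^2/(2g).
Velocity head = V^2/(2g) = 1.25^2 / (2*9.81) = 1.5625 / 19.62 = 0.0796 m.
E = 4.2 + 0.0796 = 4.2796 m.

4.2796


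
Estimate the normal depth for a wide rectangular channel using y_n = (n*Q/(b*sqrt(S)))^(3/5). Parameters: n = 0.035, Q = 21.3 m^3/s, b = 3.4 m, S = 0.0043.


We use the wide-channel approximation y_n = (n*Q/(b*sqrt(S)))^(3/5).
sqrt(S) = sqrt(0.0043) = 0.065574.
Numerator: n*Q = 0.035 * 21.3 = 0.7455.
Denominator: b*sqrt(S) = 3.4 * 0.065574 = 0.222952.
arg = 3.3438.
y_n = 3.3438^(3/5) = 2.0632 m.

2.0632


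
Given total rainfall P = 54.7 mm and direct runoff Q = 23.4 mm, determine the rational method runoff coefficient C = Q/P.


The runoff coefficient C = runoff depth / rainfall depth.
C = 23.4 / 54.7
  = 0.4278.

0.4278


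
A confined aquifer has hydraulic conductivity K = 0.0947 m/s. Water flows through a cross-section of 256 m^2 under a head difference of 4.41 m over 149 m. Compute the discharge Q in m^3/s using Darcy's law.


Darcy's law: Q = K * A * i, where i = dh/L.
Hydraulic gradient i = 4.41 / 149 = 0.029597.
Q = 0.0947 * 256 * 0.029597
  = 0.7175 m^3/s.

0.7175


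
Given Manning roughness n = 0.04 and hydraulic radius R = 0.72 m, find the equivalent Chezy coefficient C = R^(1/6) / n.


The Chezy coefficient relates to Manning's n through C = R^(1/6) / n.
R^(1/6) = 0.72^(1/6) = 0.946721.
C = 0.946721 / 0.04 = 23.67 m^(1/2)/s.

23.67


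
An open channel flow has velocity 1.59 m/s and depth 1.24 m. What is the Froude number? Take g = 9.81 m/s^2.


The Froude number is defined as Fr = V / sqrt(g*y).
g*y = 9.81 * 1.24 = 12.1644.
sqrt(g*y) = sqrt(12.1644) = 3.4877.
Fr = 1.59 / 3.4877 = 0.4559.

0.4559


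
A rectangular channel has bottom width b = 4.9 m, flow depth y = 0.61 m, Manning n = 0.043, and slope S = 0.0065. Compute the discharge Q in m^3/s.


For a rectangular channel, the cross-sectional area A = b * y = 4.9 * 0.61 = 2.99 m^2.
The wetted perimeter P = b + 2y = 4.9 + 2*0.61 = 6.12 m.
Hydraulic radius R = A/P = 2.99/6.12 = 0.4884 m.
Velocity V = (1/n)*R^(2/3)*S^(1/2) = (1/0.043)*0.4884^(2/3)*0.0065^(1/2) = 1.1628 m/s.
Discharge Q = A * V = 2.99 * 1.1628 = 3.476 m^3/s.

3.476


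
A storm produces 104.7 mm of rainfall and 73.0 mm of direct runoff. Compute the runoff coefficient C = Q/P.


The runoff coefficient C = runoff depth / rainfall depth.
C = 73.0 / 104.7
  = 0.6972.

0.6972


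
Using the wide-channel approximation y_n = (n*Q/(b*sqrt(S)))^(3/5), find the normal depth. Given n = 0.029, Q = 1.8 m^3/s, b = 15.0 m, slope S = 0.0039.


We use the wide-channel approximation y_n = (n*Q/(b*sqrt(S)))^(3/5).
sqrt(S) = sqrt(0.0039) = 0.06245.
Numerator: n*Q = 0.029 * 1.8 = 0.0522.
Denominator: b*sqrt(S) = 15.0 * 0.06245 = 0.93675.
arg = 0.0557.
y_n = 0.0557^(3/5) = 0.1769 m.

0.1769


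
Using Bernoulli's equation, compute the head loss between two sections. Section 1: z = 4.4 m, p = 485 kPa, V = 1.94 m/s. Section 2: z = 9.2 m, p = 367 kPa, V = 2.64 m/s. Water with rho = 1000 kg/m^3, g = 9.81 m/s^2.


Total head at each section: H = z + p/(rho*g) + V^2/(2g).
H1 = 4.4 + 485*1000/(1000*9.81) + 1.94^2/(2*9.81)
   = 4.4 + 49.439 + 0.1918
   = 54.031 m.
H2 = 9.2 + 367*1000/(1000*9.81) + 2.64^2/(2*9.81)
   = 9.2 + 37.411 + 0.3552
   = 46.966 m.
h_L = H1 - H2 = 54.031 - 46.966 = 7.065 m.

7.065


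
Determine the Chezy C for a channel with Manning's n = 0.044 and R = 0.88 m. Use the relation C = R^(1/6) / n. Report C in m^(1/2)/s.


The Chezy coefficient relates to Manning's n through C = R^(1/6) / n.
R^(1/6) = 0.88^(1/6) = 0.97892.
C = 0.97892 / 0.044 = 22.25 m^(1/2)/s.

22.25


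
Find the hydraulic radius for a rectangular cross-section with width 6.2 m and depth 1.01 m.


For a rectangular section:
Flow area A = b * y = 6.2 * 1.01 = 6.26 m^2.
Wetted perimeter P = b + 2y = 6.2 + 2*1.01 = 8.22 m.
Hydraulic radius R = A/P = 6.26 / 8.22 = 0.7618 m.

0.7618


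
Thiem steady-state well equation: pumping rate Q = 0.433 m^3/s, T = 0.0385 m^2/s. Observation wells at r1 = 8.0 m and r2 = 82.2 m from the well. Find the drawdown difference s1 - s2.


Thiem equation: s1 - s2 = Q/(2*pi*T) * ln(r2/r1).
ln(r2/r1) = ln(82.2/8.0) = 2.3297.
Q/(2*pi*T) = 0.433 / (2*pi*0.0385) = 0.433 / 0.2419 = 1.79.
s1 - s2 = 1.79 * 2.3297 = 4.1701 m.

4.1701


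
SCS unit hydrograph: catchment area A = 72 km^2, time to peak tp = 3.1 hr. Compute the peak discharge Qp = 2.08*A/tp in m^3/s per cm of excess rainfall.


SCS formula: Qp = 2.08 * A / tp.
Qp = 2.08 * 72 / 3.1
   = 149.76 / 3.1
   = 48.31 m^3/s per cm.

48.31


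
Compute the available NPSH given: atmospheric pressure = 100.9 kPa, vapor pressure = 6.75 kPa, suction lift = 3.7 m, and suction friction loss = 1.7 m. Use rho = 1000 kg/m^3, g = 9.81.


NPSHa = p_atm/(rho*g) - z_s - hf_s - p_vap/(rho*g).
p_atm/(rho*g) = 100.9*1000 / (1000*9.81) = 10.285 m.
p_vap/(rho*g) = 6.75*1000 / (1000*9.81) = 0.688 m.
NPSHa = 10.285 - 3.7 - 1.7 - 0.688
      = 4.2 m.

4.2


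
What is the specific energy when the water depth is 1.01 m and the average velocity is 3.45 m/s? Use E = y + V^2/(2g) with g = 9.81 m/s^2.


Specific energy E = y + V^2/(2g).
Velocity head = V^2/(2g) = 3.45^2 / (2*9.81) = 11.9025 / 19.62 = 0.6067 m.
E = 1.01 + 0.6067 = 1.6167 m.

1.6167


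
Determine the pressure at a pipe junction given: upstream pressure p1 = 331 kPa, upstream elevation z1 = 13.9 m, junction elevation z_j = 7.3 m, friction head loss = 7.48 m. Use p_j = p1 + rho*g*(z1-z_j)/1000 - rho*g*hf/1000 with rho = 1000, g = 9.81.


Junction pressure: p_j = p1 + rho*g*(z1 - z_j)/1000 - rho*g*hf/1000.
Elevation term = 1000*9.81*(13.9 - 7.3)/1000 = 64.746 kPa.
Friction term = 1000*9.81*7.48/1000 = 73.379 kPa.
p_j = 331 + 64.746 - 73.379 = 322.37 kPa.

322.37


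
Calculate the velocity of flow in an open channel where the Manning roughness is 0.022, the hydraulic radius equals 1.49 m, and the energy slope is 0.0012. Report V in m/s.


Manning's equation gives V = (1/n) * R^(2/3) * S^(1/2).
First, compute R^(2/3) = 1.49^(2/3) = 1.3045.
Next, S^(1/2) = 0.0012^(1/2) = 0.034641.
Then 1/n = 1/0.022 = 45.45.
V = 45.45 * 1.3045 * 0.034641 = 2.0541 m/s.

2.0541


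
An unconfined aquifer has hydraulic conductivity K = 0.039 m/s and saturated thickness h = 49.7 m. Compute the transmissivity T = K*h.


Transmissivity is defined as T = K * h.
T = 0.039 * 49.7
  = 1.9383 m^2/s.

1.9383


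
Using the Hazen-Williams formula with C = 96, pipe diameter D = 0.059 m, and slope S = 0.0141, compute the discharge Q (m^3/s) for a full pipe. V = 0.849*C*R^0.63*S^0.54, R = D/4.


For a full circular pipe, R = D/4 = 0.059/4 = 0.0147 m.
V = 0.849 * 96 * 0.0147^0.63 * 0.0141^0.54
  = 0.849 * 96 * 0.0702 * 0.100133
  = 0.5729 m/s.
Pipe area A = pi*D^2/4 = pi*0.059^2/4 = 0.0027 m^2.
Q = A * V = 0.0027 * 0.5729 = 0.0016 m^3/s.

0.0016


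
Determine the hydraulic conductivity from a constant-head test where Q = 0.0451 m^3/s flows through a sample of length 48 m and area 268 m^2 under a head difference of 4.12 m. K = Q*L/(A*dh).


From K = Q*L / (A*dh):
Numerator: Q*L = 0.0451 * 48 = 2.1648.
Denominator: A*dh = 268 * 4.12 = 1104.16.
K = 2.1648 / 1104.16 = 0.001961 m/s.

0.001961


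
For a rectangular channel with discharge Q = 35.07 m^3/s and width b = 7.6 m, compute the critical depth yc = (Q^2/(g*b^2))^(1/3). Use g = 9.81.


Using yc = (Q^2 / (g * b^2))^(1/3):
Q^2 = 35.07^2 = 1229.9.
g * b^2 = 9.81 * 7.6^2 = 9.81 * 57.76 = 566.63.
Q^2 / (g*b^2) = 1229.9 / 566.63 = 2.1706.
yc = 2.1706^(1/3) = 1.2948 m.

1.2948


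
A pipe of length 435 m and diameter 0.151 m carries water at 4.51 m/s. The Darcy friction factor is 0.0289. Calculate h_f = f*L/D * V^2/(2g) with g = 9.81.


Darcy-Weisbach equation: h_f = f * (L/D) * V^2/(2g).
f * L/D = 0.0289 * 435/0.151 = 83.255.
V^2/(2g) = 4.51^2 / (2*9.81) = 20.3401 / 19.62 = 1.0367 m.
h_f = 83.255 * 1.0367 = 86.311 m.

86.311


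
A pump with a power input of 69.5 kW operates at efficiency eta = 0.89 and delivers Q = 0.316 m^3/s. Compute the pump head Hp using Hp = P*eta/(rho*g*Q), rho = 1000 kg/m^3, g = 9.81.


Pump head formula: Hp = P * eta / (rho * g * Q).
Numerator: P * eta = 69.5 * 1000 * 0.89 = 61855.0 W.
Denominator: rho * g * Q = 1000 * 9.81 * 0.316 = 3099.96.
Hp = 61855.0 / 3099.96 = 19.95 m.

19.95


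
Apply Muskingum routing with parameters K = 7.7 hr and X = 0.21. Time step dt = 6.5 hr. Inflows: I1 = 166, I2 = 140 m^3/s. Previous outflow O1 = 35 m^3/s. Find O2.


Muskingum coefficients:
denom = 2*K*(1-X) + dt = 2*7.7*(1-0.21) + 6.5 = 18.666.
C0 = (dt - 2*K*X)/denom = (6.5 - 2*7.7*0.21)/18.666 = 0.175.
C1 = (dt + 2*K*X)/denom = (6.5 + 2*7.7*0.21)/18.666 = 0.5215.
C2 = (2*K*(1-X) - dt)/denom = 0.3035.
O2 = C0*I2 + C1*I1 + C2*O1
   = 0.175*140 + 0.5215*166 + 0.3035*35
   = 121.69 m^3/s.

121.69


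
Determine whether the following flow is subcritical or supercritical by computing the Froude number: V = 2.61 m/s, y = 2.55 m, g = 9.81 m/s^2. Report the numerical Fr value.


The Froude number is defined as Fr = V / sqrt(g*y).
g*y = 9.81 * 2.55 = 25.0155.
sqrt(g*y) = sqrt(25.0155) = 5.0015.
Fr = 2.61 / 5.0015 = 0.5218.
Since Fr < 1, the flow is subcritical.

0.5218


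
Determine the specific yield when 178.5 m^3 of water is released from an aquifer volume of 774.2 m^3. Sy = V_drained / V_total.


Specific yield Sy = Volume drained / Total volume.
Sy = 178.5 / 774.2
   = 0.2306.

0.2306


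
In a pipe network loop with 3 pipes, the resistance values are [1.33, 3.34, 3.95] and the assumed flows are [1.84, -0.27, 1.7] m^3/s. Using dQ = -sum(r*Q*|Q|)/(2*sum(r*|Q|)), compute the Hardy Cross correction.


Numerator terms (r*Q*|Q|): 1.33*1.84*|1.84| = 4.5028; 3.34*-0.27*|-0.27| = -0.2435; 3.95*1.7*|1.7| = 11.4155.
Sum of numerator = 15.6749.
Denominator terms (r*|Q|): 1.33*|1.84| = 2.4472; 3.34*|-0.27| = 0.9018; 3.95*|1.7| = 6.715.
2 * sum of denominator = 2 * 10.064 = 20.128.
dQ = -15.6749 / 20.128 = -0.7788 m^3/s.

-0.7788


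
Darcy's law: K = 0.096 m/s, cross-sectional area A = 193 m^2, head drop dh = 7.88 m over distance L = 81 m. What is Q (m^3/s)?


Darcy's law: Q = K * A * i, where i = dh/L.
Hydraulic gradient i = 7.88 / 81 = 0.097284.
Q = 0.096 * 193 * 0.097284
  = 1.8025 m^3/s.

1.8025


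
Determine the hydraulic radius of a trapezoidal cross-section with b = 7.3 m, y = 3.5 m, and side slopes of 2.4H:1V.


For a trapezoidal section with side slope z:
A = (b + z*y)*y = (7.3 + 2.4*3.5)*3.5 = 54.95 m^2.
P = b + 2*y*sqrt(1 + z^2) = 7.3 + 2*3.5*sqrt(1 + 2.4^2) = 25.5 m.
R = A/P = 54.95 / 25.5 = 2.1549 m.

2.1549


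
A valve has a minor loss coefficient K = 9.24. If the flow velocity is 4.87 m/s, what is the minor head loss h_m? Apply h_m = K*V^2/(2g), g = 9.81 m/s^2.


Minor loss formula: h_m = K * V^2/(2g).
V^2 = 4.87^2 = 23.7169.
V^2/(2g) = 23.7169 / 19.62 = 1.2088 m.
h_m = 9.24 * 1.2088 = 11.1694 m.

11.1694


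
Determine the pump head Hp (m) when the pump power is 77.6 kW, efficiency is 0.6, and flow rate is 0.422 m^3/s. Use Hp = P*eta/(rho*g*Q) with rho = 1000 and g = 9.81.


Pump head formula: Hp = P * eta / (rho * g * Q).
Numerator: P * eta = 77.6 * 1000 * 0.6 = 46560.0 W.
Denominator: rho * g * Q = 1000 * 9.81 * 0.422 = 4139.82.
Hp = 46560.0 / 4139.82 = 11.25 m.

11.25


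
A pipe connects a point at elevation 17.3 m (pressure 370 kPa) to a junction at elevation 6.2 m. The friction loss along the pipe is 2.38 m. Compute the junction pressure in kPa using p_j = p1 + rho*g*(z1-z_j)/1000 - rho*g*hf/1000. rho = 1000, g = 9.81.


Junction pressure: p_j = p1 + rho*g*(z1 - z_j)/1000 - rho*g*hf/1000.
Elevation term = 1000*9.81*(17.3 - 6.2)/1000 = 108.891 kPa.
Friction term = 1000*9.81*2.38/1000 = 23.348 kPa.
p_j = 370 + 108.891 - 23.348 = 455.54 kPa.

455.54


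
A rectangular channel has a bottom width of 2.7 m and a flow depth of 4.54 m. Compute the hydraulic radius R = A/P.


For a rectangular section:
Flow area A = b * y = 2.7 * 4.54 = 12.26 m^2.
Wetted perimeter P = b + 2y = 2.7 + 2*4.54 = 11.78 m.
Hydraulic radius R = A/P = 12.26 / 11.78 = 1.0406 m.

1.0406


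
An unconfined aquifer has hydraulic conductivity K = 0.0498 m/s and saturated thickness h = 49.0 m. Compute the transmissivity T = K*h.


Transmissivity is defined as T = K * h.
T = 0.0498 * 49.0
  = 2.4402 m^2/s.

2.4402


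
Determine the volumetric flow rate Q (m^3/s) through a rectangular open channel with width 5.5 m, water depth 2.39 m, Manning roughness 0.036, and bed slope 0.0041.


For a rectangular channel, the cross-sectional area A = b * y = 5.5 * 2.39 = 13.15 m^2.
The wetted perimeter P = b + 2y = 5.5 + 2*2.39 = 10.28 m.
Hydraulic radius R = A/P = 13.15/10.28 = 1.2787 m.
Velocity V = (1/n)*R^(2/3)*S^(1/2) = (1/0.036)*1.2787^(2/3)*0.0041^(1/2) = 2.0954 m/s.
Discharge Q = A * V = 13.15 * 2.0954 = 27.544 m^3/s.

27.544


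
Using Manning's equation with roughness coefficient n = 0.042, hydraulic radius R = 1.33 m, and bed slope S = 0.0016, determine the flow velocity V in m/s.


Manning's equation gives V = (1/n) * R^(2/3) * S^(1/2).
First, compute R^(2/3) = 1.33^(2/3) = 1.2094.
Next, S^(1/2) = 0.0016^(1/2) = 0.04.
Then 1/n = 1/0.042 = 23.81.
V = 23.81 * 1.2094 * 0.04 = 1.1518 m/s.

1.1518


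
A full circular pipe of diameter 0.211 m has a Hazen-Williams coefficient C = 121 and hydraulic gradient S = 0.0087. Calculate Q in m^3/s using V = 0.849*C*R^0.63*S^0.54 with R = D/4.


For a full circular pipe, R = D/4 = 0.211/4 = 0.0527 m.
V = 0.849 * 121 * 0.0527^0.63 * 0.0087^0.54
  = 0.849 * 121 * 0.156675 * 0.077151
  = 1.2417 m/s.
Pipe area A = pi*D^2/4 = pi*0.211^2/4 = 0.035 m^2.
Q = A * V = 0.035 * 1.2417 = 0.0434 m^3/s.

0.0434


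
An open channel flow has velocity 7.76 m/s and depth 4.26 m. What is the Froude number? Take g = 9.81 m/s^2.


The Froude number is defined as Fr = V / sqrt(g*y).
g*y = 9.81 * 4.26 = 41.7906.
sqrt(g*y) = sqrt(41.7906) = 6.4646.
Fr = 7.76 / 6.4646 = 1.2004.

1.2004


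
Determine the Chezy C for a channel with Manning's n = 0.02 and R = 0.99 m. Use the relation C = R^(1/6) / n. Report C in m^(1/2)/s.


The Chezy coefficient relates to Manning's n through C = R^(1/6) / n.
R^(1/6) = 0.99^(1/6) = 0.998326.
C = 0.998326 / 0.02 = 49.92 m^(1/2)/s.

49.92


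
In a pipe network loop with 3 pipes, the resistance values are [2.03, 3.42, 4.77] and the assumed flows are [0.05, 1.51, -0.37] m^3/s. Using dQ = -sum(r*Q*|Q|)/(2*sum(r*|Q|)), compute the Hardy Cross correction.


Numerator terms (r*Q*|Q|): 2.03*0.05*|0.05| = 0.0051; 3.42*1.51*|1.51| = 7.7979; 4.77*-0.37*|-0.37| = -0.653.
Sum of numerator = 7.15.
Denominator terms (r*|Q|): 2.03*|0.05| = 0.1015; 3.42*|1.51| = 5.1642; 4.77*|-0.37| = 1.7649.
2 * sum of denominator = 2 * 7.0306 = 14.0612.
dQ = -7.15 / 14.0612 = -0.5085 m^3/s.

-0.5085


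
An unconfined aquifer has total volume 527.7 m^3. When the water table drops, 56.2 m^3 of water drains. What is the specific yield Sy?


Specific yield Sy = Volume drained / Total volume.
Sy = 56.2 / 527.7
   = 0.1065.

0.1065


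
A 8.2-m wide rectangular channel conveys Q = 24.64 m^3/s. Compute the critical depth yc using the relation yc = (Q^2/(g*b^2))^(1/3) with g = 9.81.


Using yc = (Q^2 / (g * b^2))^(1/3):
Q^2 = 24.64^2 = 607.13.
g * b^2 = 9.81 * 8.2^2 = 9.81 * 67.24 = 659.62.
Q^2 / (g*b^2) = 607.13 / 659.62 = 0.9204.
yc = 0.9204^(1/3) = 0.9727 m.

0.9727


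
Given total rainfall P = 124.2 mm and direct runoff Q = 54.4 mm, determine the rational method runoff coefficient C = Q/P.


The runoff coefficient C = runoff depth / rainfall depth.
C = 54.4 / 124.2
  = 0.438.

0.438


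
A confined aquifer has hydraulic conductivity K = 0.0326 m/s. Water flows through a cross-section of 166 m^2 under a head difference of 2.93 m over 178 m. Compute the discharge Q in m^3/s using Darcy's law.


Darcy's law: Q = K * A * i, where i = dh/L.
Hydraulic gradient i = 2.93 / 178 = 0.016461.
Q = 0.0326 * 166 * 0.016461
  = 0.0891 m^3/s.

0.0891


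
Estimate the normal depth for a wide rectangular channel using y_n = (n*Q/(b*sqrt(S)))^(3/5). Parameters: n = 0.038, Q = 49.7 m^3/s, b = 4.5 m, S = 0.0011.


We use the wide-channel approximation y_n = (n*Q/(b*sqrt(S)))^(3/5).
sqrt(S) = sqrt(0.0011) = 0.033166.
Numerator: n*Q = 0.038 * 49.7 = 1.8886.
Denominator: b*sqrt(S) = 4.5 * 0.033166 = 0.149247.
arg = 12.6541.
y_n = 12.6541^(3/5) = 4.585 m.

4.585


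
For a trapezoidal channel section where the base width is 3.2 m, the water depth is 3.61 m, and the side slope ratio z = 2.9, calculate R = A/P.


For a trapezoidal section with side slope z:
A = (b + z*y)*y = (3.2 + 2.9*3.61)*3.61 = 49.345 m^2.
P = b + 2*y*sqrt(1 + z^2) = 3.2 + 2*3.61*sqrt(1 + 2.9^2) = 25.348 m.
R = A/P = 49.345 / 25.348 = 1.9467 m.

1.9467


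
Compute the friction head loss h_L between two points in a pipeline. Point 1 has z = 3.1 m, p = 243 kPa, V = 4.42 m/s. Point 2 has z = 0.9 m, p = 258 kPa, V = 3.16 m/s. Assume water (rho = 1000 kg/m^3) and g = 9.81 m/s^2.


Total head at each section: H = z + p/(rho*g) + V^2/(2g).
H1 = 3.1 + 243*1000/(1000*9.81) + 4.42^2/(2*9.81)
   = 3.1 + 24.771 + 0.9957
   = 28.866 m.
H2 = 0.9 + 258*1000/(1000*9.81) + 3.16^2/(2*9.81)
   = 0.9 + 26.3 + 0.509
   = 27.709 m.
h_L = H1 - H2 = 28.866 - 27.709 = 1.158 m.

1.158


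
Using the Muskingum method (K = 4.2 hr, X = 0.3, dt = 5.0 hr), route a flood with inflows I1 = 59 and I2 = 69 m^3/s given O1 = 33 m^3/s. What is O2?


Muskingum coefficients:
denom = 2*K*(1-X) + dt = 2*4.2*(1-0.3) + 5.0 = 10.88.
C0 = (dt - 2*K*X)/denom = (5.0 - 2*4.2*0.3)/10.88 = 0.2279.
C1 = (dt + 2*K*X)/denom = (5.0 + 2*4.2*0.3)/10.88 = 0.6912.
C2 = (2*K*(1-X) - dt)/denom = 0.0809.
O2 = C0*I2 + C1*I1 + C2*O1
   = 0.2279*69 + 0.6912*59 + 0.0809*33
   = 59.18 m^3/s.

59.18


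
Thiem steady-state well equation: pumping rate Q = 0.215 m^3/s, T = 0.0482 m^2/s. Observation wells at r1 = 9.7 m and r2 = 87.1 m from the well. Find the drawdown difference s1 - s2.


Thiem equation: s1 - s2 = Q/(2*pi*T) * ln(r2/r1).
ln(r2/r1) = ln(87.1/9.7) = 2.1949.
Q/(2*pi*T) = 0.215 / (2*pi*0.0482) = 0.215 / 0.3028 = 0.7099.
s1 - s2 = 0.7099 * 2.1949 = 1.5582 m.

1.5582


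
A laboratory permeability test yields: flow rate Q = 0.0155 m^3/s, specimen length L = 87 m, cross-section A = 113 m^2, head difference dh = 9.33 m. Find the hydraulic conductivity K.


From K = Q*L / (A*dh):
Numerator: Q*L = 0.0155 * 87 = 1.3485.
Denominator: A*dh = 113 * 9.33 = 1054.29.
K = 1.3485 / 1054.29 = 0.001279 m/s.

0.001279


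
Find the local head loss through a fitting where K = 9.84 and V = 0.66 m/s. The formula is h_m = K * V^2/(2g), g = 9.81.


Minor loss formula: h_m = K * V^2/(2g).
V^2 = 0.66^2 = 0.4356.
V^2/(2g) = 0.4356 / 19.62 = 0.0222 m.
h_m = 9.84 * 0.0222 = 0.2185 m.

0.2185


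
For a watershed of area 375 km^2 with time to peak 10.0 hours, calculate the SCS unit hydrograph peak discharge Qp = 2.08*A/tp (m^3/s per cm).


SCS formula: Qp = 2.08 * A / tp.
Qp = 2.08 * 375 / 10.0
   = 780.0 / 10.0
   = 78.0 m^3/s per cm.

78.0


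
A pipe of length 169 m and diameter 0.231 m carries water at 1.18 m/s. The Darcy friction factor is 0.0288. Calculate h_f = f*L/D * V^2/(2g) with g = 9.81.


Darcy-Weisbach equation: h_f = f * (L/D) * V^2/(2g).
f * L/D = 0.0288 * 169/0.231 = 21.0701.
V^2/(2g) = 1.18^2 / (2*9.81) = 1.3924 / 19.62 = 0.071 m.
h_f = 21.0701 * 0.071 = 1.495 m.

1.495


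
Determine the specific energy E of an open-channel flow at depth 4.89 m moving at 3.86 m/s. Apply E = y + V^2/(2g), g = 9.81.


Specific energy E = y + V^2/(2g).
Velocity head = V^2/(2g) = 3.86^2 / (2*9.81) = 14.8996 / 19.62 = 0.7594 m.
E = 4.89 + 0.7594 = 5.6494 m.

5.6494


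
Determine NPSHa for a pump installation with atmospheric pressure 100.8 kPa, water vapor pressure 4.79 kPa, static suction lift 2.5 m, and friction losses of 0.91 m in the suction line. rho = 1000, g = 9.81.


NPSHa = p_atm/(rho*g) - z_s - hf_s - p_vap/(rho*g).
p_atm/(rho*g) = 100.8*1000 / (1000*9.81) = 10.275 m.
p_vap/(rho*g) = 4.79*1000 / (1000*9.81) = 0.488 m.
NPSHa = 10.275 - 2.5 - 0.91 - 0.488
      = 6.38 m.

6.38


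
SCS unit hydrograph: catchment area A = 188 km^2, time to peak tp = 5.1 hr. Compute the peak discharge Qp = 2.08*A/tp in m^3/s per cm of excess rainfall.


SCS formula: Qp = 2.08 * A / tp.
Qp = 2.08 * 188 / 5.1
   = 391.04 / 5.1
   = 76.67 m^3/s per cm.

76.67


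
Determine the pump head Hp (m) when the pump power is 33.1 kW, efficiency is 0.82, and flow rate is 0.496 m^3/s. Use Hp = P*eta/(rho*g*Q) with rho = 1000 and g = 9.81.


Pump head formula: Hp = P * eta / (rho * g * Q).
Numerator: P * eta = 33.1 * 1000 * 0.82 = 27142.0 W.
Denominator: rho * g * Q = 1000 * 9.81 * 0.496 = 4865.76.
Hp = 27142.0 / 4865.76 = 5.58 m.

5.58


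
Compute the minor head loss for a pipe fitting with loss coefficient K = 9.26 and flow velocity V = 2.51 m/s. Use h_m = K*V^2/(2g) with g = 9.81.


Minor loss formula: h_m = K * V^2/(2g).
V^2 = 2.51^2 = 6.3001.
V^2/(2g) = 6.3001 / 19.62 = 0.3211 m.
h_m = 9.26 * 0.3211 = 2.9734 m.

2.9734


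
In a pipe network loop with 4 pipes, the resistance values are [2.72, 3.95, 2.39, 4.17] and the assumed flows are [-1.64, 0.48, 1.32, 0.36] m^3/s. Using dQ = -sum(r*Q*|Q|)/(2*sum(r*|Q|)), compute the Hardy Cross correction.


Numerator terms (r*Q*|Q|): 2.72*-1.64*|-1.64| = -7.3157; 3.95*0.48*|0.48| = 0.9101; 2.39*1.32*|1.32| = 4.1643; 4.17*0.36*|0.36| = 0.5404.
Sum of numerator = -1.7009.
Denominator terms (r*|Q|): 2.72*|-1.64| = 4.4608; 3.95*|0.48| = 1.896; 2.39*|1.32| = 3.1548; 4.17*|0.36| = 1.5012.
2 * sum of denominator = 2 * 11.0128 = 22.0256.
dQ = --1.7009 / 22.0256 = 0.0772 m^3/s.

0.0772


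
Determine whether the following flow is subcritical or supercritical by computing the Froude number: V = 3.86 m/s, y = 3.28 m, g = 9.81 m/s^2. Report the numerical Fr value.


The Froude number is defined as Fr = V / sqrt(g*y).
g*y = 9.81 * 3.28 = 32.1768.
sqrt(g*y) = sqrt(32.1768) = 5.6725.
Fr = 3.86 / 5.6725 = 0.6805.
Since Fr < 1, the flow is subcritical.

0.6805


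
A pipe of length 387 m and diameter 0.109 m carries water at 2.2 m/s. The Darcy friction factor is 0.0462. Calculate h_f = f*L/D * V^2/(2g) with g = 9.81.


Darcy-Weisbach equation: h_f = f * (L/D) * V^2/(2g).
f * L/D = 0.0462 * 387/0.109 = 164.0312.
V^2/(2g) = 2.2^2 / (2*9.81) = 4.84 / 19.62 = 0.2467 m.
h_f = 164.0312 * 0.2467 = 40.464 m.

40.464


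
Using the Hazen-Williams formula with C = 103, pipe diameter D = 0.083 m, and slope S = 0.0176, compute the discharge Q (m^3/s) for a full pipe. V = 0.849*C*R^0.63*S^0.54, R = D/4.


For a full circular pipe, R = D/4 = 0.083/4 = 0.0208 m.
V = 0.849 * 103 * 0.0208^0.63 * 0.0176^0.54
  = 0.849 * 103 * 0.087041 * 0.11287
  = 0.8591 m/s.
Pipe area A = pi*D^2/4 = pi*0.083^2/4 = 0.0054 m^2.
Q = A * V = 0.0054 * 0.8591 = 0.0046 m^3/s.

0.0046


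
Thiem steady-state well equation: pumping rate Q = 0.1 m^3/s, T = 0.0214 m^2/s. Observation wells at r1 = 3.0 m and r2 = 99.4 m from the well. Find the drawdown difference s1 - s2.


Thiem equation: s1 - s2 = Q/(2*pi*T) * ln(r2/r1).
ln(r2/r1) = ln(99.4/3.0) = 3.5005.
Q/(2*pi*T) = 0.1 / (2*pi*0.0214) = 0.1 / 0.1345 = 0.7437.
s1 - s2 = 0.7437 * 3.5005 = 2.6034 m.

2.6034


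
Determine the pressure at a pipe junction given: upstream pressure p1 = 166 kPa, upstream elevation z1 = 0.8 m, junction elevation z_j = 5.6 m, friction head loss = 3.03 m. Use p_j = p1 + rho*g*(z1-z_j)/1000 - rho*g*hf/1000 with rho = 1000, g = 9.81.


Junction pressure: p_j = p1 + rho*g*(z1 - z_j)/1000 - rho*g*hf/1000.
Elevation term = 1000*9.81*(0.8 - 5.6)/1000 = -47.088 kPa.
Friction term = 1000*9.81*3.03/1000 = 29.724 kPa.
p_j = 166 + -47.088 - 29.724 = 89.19 kPa.

89.19


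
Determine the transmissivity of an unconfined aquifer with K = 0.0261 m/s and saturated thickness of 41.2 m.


Transmissivity is defined as T = K * h.
T = 0.0261 * 41.2
  = 1.0753 m^2/s.

1.0753


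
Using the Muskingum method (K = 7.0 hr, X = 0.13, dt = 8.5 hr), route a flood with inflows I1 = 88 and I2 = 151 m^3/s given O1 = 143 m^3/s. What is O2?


Muskingum coefficients:
denom = 2*K*(1-X) + dt = 2*7.0*(1-0.13) + 8.5 = 20.68.
C0 = (dt - 2*K*X)/denom = (8.5 - 2*7.0*0.13)/20.68 = 0.323.
C1 = (dt + 2*K*X)/denom = (8.5 + 2*7.0*0.13)/20.68 = 0.499.
C2 = (2*K*(1-X) - dt)/denom = 0.1779.
O2 = C0*I2 + C1*I1 + C2*O1
   = 0.323*151 + 0.499*88 + 0.1779*143
   = 118.14 m^3/s.

118.14


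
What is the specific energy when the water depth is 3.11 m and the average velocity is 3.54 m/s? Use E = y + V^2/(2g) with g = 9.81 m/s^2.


Specific energy E = y + V^2/(2g).
Velocity head = V^2/(2g) = 3.54^2 / (2*9.81) = 12.5316 / 19.62 = 0.6387 m.
E = 3.11 + 0.6387 = 3.7487 m.

3.7487


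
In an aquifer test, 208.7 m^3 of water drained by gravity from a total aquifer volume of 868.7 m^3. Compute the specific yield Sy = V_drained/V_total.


Specific yield Sy = Volume drained / Total volume.
Sy = 208.7 / 868.7
   = 0.2402.

0.2402


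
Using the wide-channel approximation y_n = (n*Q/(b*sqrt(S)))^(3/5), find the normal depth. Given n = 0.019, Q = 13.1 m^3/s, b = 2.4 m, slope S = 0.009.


We use the wide-channel approximation y_n = (n*Q/(b*sqrt(S)))^(3/5).
sqrt(S) = sqrt(0.009) = 0.094868.
Numerator: n*Q = 0.019 * 13.1 = 0.2489.
Denominator: b*sqrt(S) = 2.4 * 0.094868 = 0.227683.
arg = 1.0932.
y_n = 1.0932^(3/5) = 1.0549 m.

1.0549


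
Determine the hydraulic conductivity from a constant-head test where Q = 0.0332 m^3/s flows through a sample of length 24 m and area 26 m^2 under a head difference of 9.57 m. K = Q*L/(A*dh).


From K = Q*L / (A*dh):
Numerator: Q*L = 0.0332 * 24 = 0.7968.
Denominator: A*dh = 26 * 9.57 = 248.82.
K = 0.7968 / 248.82 = 0.003202 m/s.

0.003202


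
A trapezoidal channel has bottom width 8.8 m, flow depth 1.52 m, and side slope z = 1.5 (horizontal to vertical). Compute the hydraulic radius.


For a trapezoidal section with side slope z:
A = (b + z*y)*y = (8.8 + 1.5*1.52)*1.52 = 16.842 m^2.
P = b + 2*y*sqrt(1 + z^2) = 8.8 + 2*1.52*sqrt(1 + 1.5^2) = 14.28 m.
R = A/P = 16.842 / 14.28 = 1.1793 m.

1.1793


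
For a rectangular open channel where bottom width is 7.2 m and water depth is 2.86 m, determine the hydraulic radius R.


For a rectangular section:
Flow area A = b * y = 7.2 * 2.86 = 20.59 m^2.
Wetted perimeter P = b + 2y = 7.2 + 2*2.86 = 12.92 m.
Hydraulic radius R = A/P = 20.59 / 12.92 = 1.5938 m.

1.5938


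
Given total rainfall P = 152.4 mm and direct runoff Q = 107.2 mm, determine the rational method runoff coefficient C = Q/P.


The runoff coefficient C = runoff depth / rainfall depth.
C = 107.2 / 152.4
  = 0.7034.

0.7034


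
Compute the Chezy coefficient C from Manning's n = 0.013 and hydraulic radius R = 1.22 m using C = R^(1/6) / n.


The Chezy coefficient relates to Manning's n through C = R^(1/6) / n.
R^(1/6) = 1.22^(1/6) = 1.033697.
C = 1.033697 / 0.013 = 79.52 m^(1/2)/s.

79.52


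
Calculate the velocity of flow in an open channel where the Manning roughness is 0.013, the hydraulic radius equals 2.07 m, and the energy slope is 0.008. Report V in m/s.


Manning's equation gives V = (1/n) * R^(2/3) * S^(1/2).
First, compute R^(2/3) = 2.07^(2/3) = 1.6242.
Next, S^(1/2) = 0.008^(1/2) = 0.089443.
Then 1/n = 1/0.013 = 76.92.
V = 76.92 * 1.6242 * 0.089443 = 11.175 m/s.

11.175


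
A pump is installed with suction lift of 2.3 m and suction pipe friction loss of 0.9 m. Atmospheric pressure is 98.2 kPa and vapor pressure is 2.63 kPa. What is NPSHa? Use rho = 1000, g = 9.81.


NPSHa = p_atm/(rho*g) - z_s - hf_s - p_vap/(rho*g).
p_atm/(rho*g) = 98.2*1000 / (1000*9.81) = 10.01 m.
p_vap/(rho*g) = 2.63*1000 / (1000*9.81) = 0.268 m.
NPSHa = 10.01 - 2.3 - 0.9 - 0.268
      = 6.54 m.

6.54


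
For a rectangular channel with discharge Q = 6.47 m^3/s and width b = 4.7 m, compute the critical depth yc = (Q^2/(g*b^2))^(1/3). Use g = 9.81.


Using yc = (Q^2 / (g * b^2))^(1/3):
Q^2 = 6.47^2 = 41.86.
g * b^2 = 9.81 * 4.7^2 = 9.81 * 22.09 = 216.7.
Q^2 / (g*b^2) = 41.86 / 216.7 = 0.1932.
yc = 0.1932^(1/3) = 0.5781 m.

0.5781


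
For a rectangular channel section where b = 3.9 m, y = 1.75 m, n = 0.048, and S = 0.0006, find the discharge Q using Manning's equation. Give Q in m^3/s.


For a rectangular channel, the cross-sectional area A = b * y = 3.9 * 1.75 = 6.83 m^2.
The wetted perimeter P = b + 2y = 3.9 + 2*1.75 = 7.4 m.
Hydraulic radius R = A/P = 6.83/7.4 = 0.9223 m.
Velocity V = (1/n)*R^(2/3)*S^(1/2) = (1/0.048)*0.9223^(2/3)*0.0006^(1/2) = 0.4835 m/s.
Discharge Q = A * V = 6.83 * 0.4835 = 3.3 m^3/s.

3.3


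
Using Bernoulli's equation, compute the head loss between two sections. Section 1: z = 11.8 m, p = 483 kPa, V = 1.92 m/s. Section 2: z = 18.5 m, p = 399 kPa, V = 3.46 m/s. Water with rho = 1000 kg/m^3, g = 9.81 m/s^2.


Total head at each section: H = z + p/(rho*g) + V^2/(2g).
H1 = 11.8 + 483*1000/(1000*9.81) + 1.92^2/(2*9.81)
   = 11.8 + 49.235 + 0.1879
   = 61.223 m.
H2 = 18.5 + 399*1000/(1000*9.81) + 3.46^2/(2*9.81)
   = 18.5 + 40.673 + 0.6102
   = 59.783 m.
h_L = H1 - H2 = 61.223 - 59.783 = 1.44 m.

1.44


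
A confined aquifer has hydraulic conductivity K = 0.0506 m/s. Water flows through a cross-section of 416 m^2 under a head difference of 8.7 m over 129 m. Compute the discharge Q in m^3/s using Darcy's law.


Darcy's law: Q = K * A * i, where i = dh/L.
Hydraulic gradient i = 8.7 / 129 = 0.067442.
Q = 0.0506 * 416 * 0.067442
  = 1.4196 m^3/s.

1.4196


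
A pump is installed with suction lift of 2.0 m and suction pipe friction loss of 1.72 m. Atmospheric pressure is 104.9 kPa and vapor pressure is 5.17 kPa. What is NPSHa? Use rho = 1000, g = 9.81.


NPSHa = p_atm/(rho*g) - z_s - hf_s - p_vap/(rho*g).
p_atm/(rho*g) = 104.9*1000 / (1000*9.81) = 10.693 m.
p_vap/(rho*g) = 5.17*1000 / (1000*9.81) = 0.527 m.
NPSHa = 10.693 - 2.0 - 1.72 - 0.527
      = 6.45 m.

6.45


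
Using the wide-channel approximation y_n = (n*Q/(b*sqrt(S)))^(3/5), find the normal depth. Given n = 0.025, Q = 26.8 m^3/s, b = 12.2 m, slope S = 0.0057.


We use the wide-channel approximation y_n = (n*Q/(b*sqrt(S)))^(3/5).
sqrt(S) = sqrt(0.0057) = 0.075498.
Numerator: n*Q = 0.025 * 26.8 = 0.67.
Denominator: b*sqrt(S) = 12.2 * 0.075498 = 0.921076.
arg = 0.7274.
y_n = 0.7274^(3/5) = 0.8262 m.

0.8262


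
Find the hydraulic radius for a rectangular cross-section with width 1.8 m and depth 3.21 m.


For a rectangular section:
Flow area A = b * y = 1.8 * 3.21 = 5.78 m^2.
Wetted perimeter P = b + 2y = 1.8 + 2*3.21 = 8.22 m.
Hydraulic radius R = A/P = 5.78 / 8.22 = 0.7029 m.

0.7029


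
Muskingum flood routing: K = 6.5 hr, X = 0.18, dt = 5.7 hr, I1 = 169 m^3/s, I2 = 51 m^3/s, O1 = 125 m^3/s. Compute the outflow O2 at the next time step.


Muskingum coefficients:
denom = 2*K*(1-X) + dt = 2*6.5*(1-0.18) + 5.7 = 16.36.
C0 = (dt - 2*K*X)/denom = (5.7 - 2*6.5*0.18)/16.36 = 0.2054.
C1 = (dt + 2*K*X)/denom = (5.7 + 2*6.5*0.18)/16.36 = 0.4914.
C2 = (2*K*(1-X) - dt)/denom = 0.3032.
O2 = C0*I2 + C1*I1 + C2*O1
   = 0.2054*51 + 0.4914*169 + 0.3032*125
   = 131.43 m^3/s.

131.43


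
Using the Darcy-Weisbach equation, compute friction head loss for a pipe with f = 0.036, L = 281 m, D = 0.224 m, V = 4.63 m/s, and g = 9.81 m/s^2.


Darcy-Weisbach equation: h_f = f * (L/D) * V^2/(2g).
f * L/D = 0.036 * 281/0.224 = 45.1607.
V^2/(2g) = 4.63^2 / (2*9.81) = 21.4369 / 19.62 = 1.0926 m.
h_f = 45.1607 * 1.0926 = 49.343 m.

49.343


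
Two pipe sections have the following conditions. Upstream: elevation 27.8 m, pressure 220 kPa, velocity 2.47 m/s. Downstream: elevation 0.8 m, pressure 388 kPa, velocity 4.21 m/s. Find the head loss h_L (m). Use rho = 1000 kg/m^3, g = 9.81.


Total head at each section: H = z + p/(rho*g) + V^2/(2g).
H1 = 27.8 + 220*1000/(1000*9.81) + 2.47^2/(2*9.81)
   = 27.8 + 22.426 + 0.311
   = 50.537 m.
H2 = 0.8 + 388*1000/(1000*9.81) + 4.21^2/(2*9.81)
   = 0.8 + 39.551 + 0.9034
   = 41.255 m.
h_L = H1 - H2 = 50.537 - 41.255 = 9.282 m.

9.282


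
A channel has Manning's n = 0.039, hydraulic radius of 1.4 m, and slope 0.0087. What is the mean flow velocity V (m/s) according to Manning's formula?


Manning's equation gives V = (1/n) * R^(2/3) * S^(1/2).
First, compute R^(2/3) = 1.4^(2/3) = 1.2515.
Next, S^(1/2) = 0.0087^(1/2) = 0.093274.
Then 1/n = 1/0.039 = 25.64.
V = 25.64 * 1.2515 * 0.093274 = 2.993 m/s.

2.993


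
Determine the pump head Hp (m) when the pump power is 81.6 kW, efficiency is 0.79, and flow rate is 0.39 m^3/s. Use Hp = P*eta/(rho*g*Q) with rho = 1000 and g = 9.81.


Pump head formula: Hp = P * eta / (rho * g * Q).
Numerator: P * eta = 81.6 * 1000 * 0.79 = 64464.0 W.
Denominator: rho * g * Q = 1000 * 9.81 * 0.39 = 3825.9.
Hp = 64464.0 / 3825.9 = 16.85 m.

16.85


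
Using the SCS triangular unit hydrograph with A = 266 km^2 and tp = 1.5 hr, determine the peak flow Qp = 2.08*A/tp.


SCS formula: Qp = 2.08 * A / tp.
Qp = 2.08 * 266 / 1.5
   = 553.28 / 1.5
   = 368.85 m^3/s per cm.

368.85


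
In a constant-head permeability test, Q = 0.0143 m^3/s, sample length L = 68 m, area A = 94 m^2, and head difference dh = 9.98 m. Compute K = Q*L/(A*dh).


From K = Q*L / (A*dh):
Numerator: Q*L = 0.0143 * 68 = 0.9724.
Denominator: A*dh = 94 * 9.98 = 938.12.
K = 0.9724 / 938.12 = 0.001037 m/s.

0.001037


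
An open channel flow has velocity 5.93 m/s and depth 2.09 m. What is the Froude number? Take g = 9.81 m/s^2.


The Froude number is defined as Fr = V / sqrt(g*y).
g*y = 9.81 * 2.09 = 20.5029.
sqrt(g*y) = sqrt(20.5029) = 4.528.
Fr = 5.93 / 4.528 = 1.3096.

1.3096


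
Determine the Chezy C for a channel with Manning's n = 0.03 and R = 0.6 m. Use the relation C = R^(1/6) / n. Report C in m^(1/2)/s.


The Chezy coefficient relates to Manning's n through C = R^(1/6) / n.
R^(1/6) = 0.6^(1/6) = 0.918386.
C = 0.918386 / 0.03 = 30.61 m^(1/2)/s.

30.61


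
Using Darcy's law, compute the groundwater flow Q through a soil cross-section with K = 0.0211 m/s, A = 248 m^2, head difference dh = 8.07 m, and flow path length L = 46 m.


Darcy's law: Q = K * A * i, where i = dh/L.
Hydraulic gradient i = 8.07 / 46 = 0.175435.
Q = 0.0211 * 248 * 0.175435
  = 0.918 m^3/s.

0.918


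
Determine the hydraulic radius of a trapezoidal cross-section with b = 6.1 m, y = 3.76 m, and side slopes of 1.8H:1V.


For a trapezoidal section with side slope z:
A = (b + z*y)*y = (6.1 + 1.8*3.76)*3.76 = 48.384 m^2.
P = b + 2*y*sqrt(1 + z^2) = 6.1 + 2*3.76*sqrt(1 + 1.8^2) = 21.585 m.
R = A/P = 48.384 / 21.585 = 2.2416 m.

2.2416


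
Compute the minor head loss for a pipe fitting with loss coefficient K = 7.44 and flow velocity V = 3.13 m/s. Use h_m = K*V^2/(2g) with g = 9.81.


Minor loss formula: h_m = K * V^2/(2g).
V^2 = 3.13^2 = 9.7969.
V^2/(2g) = 9.7969 / 19.62 = 0.4993 m.
h_m = 7.44 * 0.4993 = 3.715 m.

3.715


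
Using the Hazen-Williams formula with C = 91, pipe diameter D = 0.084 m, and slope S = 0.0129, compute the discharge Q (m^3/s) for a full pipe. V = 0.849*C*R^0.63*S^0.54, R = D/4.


For a full circular pipe, R = D/4 = 0.084/4 = 0.021 m.
V = 0.849 * 91 * 0.021^0.63 * 0.0129^0.54
  = 0.849 * 91 * 0.0877 * 0.095437
  = 0.6466 m/s.
Pipe area A = pi*D^2/4 = pi*0.084^2/4 = 0.0055 m^2.
Q = A * V = 0.0055 * 0.6466 = 0.0036 m^3/s.

0.0036


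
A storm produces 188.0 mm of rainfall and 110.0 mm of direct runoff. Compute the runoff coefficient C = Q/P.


The runoff coefficient C = runoff depth / rainfall depth.
C = 110.0 / 188.0
  = 0.5851.

0.5851


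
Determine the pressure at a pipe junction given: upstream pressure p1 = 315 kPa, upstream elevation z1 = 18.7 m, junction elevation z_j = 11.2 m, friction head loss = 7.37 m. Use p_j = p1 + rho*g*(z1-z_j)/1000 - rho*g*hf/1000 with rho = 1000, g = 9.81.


Junction pressure: p_j = p1 + rho*g*(z1 - z_j)/1000 - rho*g*hf/1000.
Elevation term = 1000*9.81*(18.7 - 11.2)/1000 = 73.575 kPa.
Friction term = 1000*9.81*7.37/1000 = 72.3 kPa.
p_j = 315 + 73.575 - 72.3 = 316.28 kPa.

316.28


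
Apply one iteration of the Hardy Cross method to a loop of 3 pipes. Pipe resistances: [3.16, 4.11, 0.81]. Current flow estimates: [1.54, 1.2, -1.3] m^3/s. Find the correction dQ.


Numerator terms (r*Q*|Q|): 3.16*1.54*|1.54| = 7.4943; 4.11*1.2*|1.2| = 5.9184; 0.81*-1.3*|-1.3| = -1.3689.
Sum of numerator = 12.0438.
Denominator terms (r*|Q|): 3.16*|1.54| = 4.8664; 4.11*|1.2| = 4.932; 0.81*|-1.3| = 1.053.
2 * sum of denominator = 2 * 10.8514 = 21.7028.
dQ = -12.0438 / 21.7028 = -0.5549 m^3/s.

-0.5549


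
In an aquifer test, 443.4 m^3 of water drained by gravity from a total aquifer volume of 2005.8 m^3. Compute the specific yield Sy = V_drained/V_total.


Specific yield Sy = Volume drained / Total volume.
Sy = 443.4 / 2005.8
   = 0.2211.

0.2211


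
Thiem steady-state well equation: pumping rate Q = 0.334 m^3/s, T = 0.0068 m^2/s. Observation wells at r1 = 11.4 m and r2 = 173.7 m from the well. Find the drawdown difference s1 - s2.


Thiem equation: s1 - s2 = Q/(2*pi*T) * ln(r2/r1).
ln(r2/r1) = ln(173.7/11.4) = 2.7237.
Q/(2*pi*T) = 0.334 / (2*pi*0.0068) = 0.334 / 0.0427 = 7.8173.
s1 - s2 = 7.8173 * 2.7237 = 21.2922 m.

21.2922


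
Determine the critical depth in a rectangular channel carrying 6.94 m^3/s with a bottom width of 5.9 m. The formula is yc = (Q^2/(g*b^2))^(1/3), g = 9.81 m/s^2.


Using yc = (Q^2 / (g * b^2))^(1/3):
Q^2 = 6.94^2 = 48.16.
g * b^2 = 9.81 * 5.9^2 = 9.81 * 34.81 = 341.49.
Q^2 / (g*b^2) = 48.16 / 341.49 = 0.141.
yc = 0.141^(1/3) = 0.5205 m.

0.5205


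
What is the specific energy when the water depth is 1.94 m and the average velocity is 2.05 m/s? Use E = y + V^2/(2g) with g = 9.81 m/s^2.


Specific energy E = y + V^2/(2g).
Velocity head = V^2/(2g) = 2.05^2 / (2*9.81) = 4.2025 / 19.62 = 0.2142 m.
E = 1.94 + 0.2142 = 2.1542 m.

2.1542


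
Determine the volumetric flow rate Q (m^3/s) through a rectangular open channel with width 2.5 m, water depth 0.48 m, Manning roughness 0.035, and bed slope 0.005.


For a rectangular channel, the cross-sectional area A = b * y = 2.5 * 0.48 = 1.2 m^2.
The wetted perimeter P = b + 2y = 2.5 + 2*0.48 = 3.46 m.
Hydraulic radius R = A/P = 1.2/3.46 = 0.3468 m.
Velocity V = (1/n)*R^(2/3)*S^(1/2) = (1/0.035)*0.3468^(2/3)*0.005^(1/2) = 0.9973 m/s.
Discharge Q = A * V = 1.2 * 0.9973 = 1.197 m^3/s.

1.197
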